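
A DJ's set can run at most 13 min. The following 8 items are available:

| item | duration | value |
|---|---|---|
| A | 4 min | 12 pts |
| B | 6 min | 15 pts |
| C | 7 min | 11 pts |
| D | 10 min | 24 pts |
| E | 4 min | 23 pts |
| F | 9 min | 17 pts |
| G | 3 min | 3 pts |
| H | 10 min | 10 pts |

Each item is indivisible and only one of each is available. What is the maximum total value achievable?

Check high-value combinations within 13 min:
- B+E+G: duration 6+4+3=13, value 15+23+3=41
- E+F: duration 4+9=13, value 23+17=40
- B+E: duration 6+4=10, value 15+23=38
- A+E+G: duration 4+4+3=11, value 12+23+3=38
- A+E: duration 4+4=8, value 12+23=35
Best: 41 pts.

41 pts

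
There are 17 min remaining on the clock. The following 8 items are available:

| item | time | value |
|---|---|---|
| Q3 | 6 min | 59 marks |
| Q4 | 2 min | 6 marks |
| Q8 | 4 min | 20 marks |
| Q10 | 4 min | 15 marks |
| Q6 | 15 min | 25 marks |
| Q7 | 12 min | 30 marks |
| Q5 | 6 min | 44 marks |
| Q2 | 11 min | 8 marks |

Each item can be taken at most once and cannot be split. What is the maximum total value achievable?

Check high-value combinations within 17 min:
- Q3+Q8+Q5: time 6+4+6=16, value 59+20+44=123
- Q3+Q10+Q5: time 6+4+6=16, value 59+15+44=118
- Q3+Q4+Q5: time 6+2+6=14, value 59+6+44=109
- Q3+Q5: time 6+6=12, value 59+44=103
Best: 123 marks.

123 marks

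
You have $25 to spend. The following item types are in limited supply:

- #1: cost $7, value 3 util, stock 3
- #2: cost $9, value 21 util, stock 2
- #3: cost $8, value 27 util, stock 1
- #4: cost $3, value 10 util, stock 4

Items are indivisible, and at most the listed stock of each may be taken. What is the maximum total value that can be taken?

Best selections within cost 25 and stock limits:
- 1×#2 + 1×#3 + 2×#4: cost 23, value 68
- 1×#3 + 4×#4: cost 20, value 67
- 2×#2 + 2×#4: cost 24, value 62
- 1×#2 + 4×#4: cost 21, value 61
Best: 68 util.

68 util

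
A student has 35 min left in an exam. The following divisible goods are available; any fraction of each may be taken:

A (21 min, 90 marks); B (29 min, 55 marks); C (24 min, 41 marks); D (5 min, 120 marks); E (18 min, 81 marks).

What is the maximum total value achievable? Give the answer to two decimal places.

Take in order of value per unit:
- D (120/5 per unit): all 5 → value 120, running total 120.00
- E (81/18 per unit): all 18 → value 81, running total 201.00
- A (90/21 per unit): 12 of 21 → value 12×90/21 = 51.4286, running total 252.43
Total 252.43.

252.43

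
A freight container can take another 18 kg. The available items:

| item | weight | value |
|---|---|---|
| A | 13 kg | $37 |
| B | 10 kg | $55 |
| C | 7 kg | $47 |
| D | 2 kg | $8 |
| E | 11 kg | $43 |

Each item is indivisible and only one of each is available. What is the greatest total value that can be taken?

Check high-value combinations within 18 kg:
- B+C: weight 10+7=17, value 55+47=102
- C+E: weight 7+11=18, value 47+43=90
- B+D: weight 10+2=12, value 55+8=63
- C+D: weight 7+2=9, value 47+8=55
- B: weight 10, value 55
Best: $102.

$102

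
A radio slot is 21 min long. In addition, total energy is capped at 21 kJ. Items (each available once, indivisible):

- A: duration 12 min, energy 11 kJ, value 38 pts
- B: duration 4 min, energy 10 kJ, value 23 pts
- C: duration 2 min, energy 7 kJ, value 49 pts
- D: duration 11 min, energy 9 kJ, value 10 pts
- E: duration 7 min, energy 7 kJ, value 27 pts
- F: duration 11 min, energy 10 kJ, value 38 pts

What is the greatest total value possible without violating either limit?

Feasible sets respecting both limits:
- A+C: duration 14, energy 18, value 87
- C+F: duration 13, energy 17, value 87
- C+E: duration 9, energy 14, value 76
Best: 87 pts.

87 pts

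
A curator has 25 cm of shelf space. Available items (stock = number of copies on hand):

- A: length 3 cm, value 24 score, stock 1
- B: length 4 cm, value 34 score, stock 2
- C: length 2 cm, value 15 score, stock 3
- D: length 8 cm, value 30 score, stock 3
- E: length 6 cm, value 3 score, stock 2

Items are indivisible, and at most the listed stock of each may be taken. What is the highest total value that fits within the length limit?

167 score

Top feasible selections:
- 1×A + 2×B + 3×C + 1×D: length 25, value 167
- 1×A + 2×B + 2×C + 1×D: length 23, value 152
- 2×B + 3×C + 1×D: length 22, value 143
- 1×A + 2×B + 3×C + 1×E: length 23, value 140
Best: 167 score.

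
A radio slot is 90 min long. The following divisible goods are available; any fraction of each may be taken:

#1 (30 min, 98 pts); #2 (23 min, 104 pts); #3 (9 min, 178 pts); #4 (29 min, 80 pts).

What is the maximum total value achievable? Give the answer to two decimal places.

Take in order of value per unit:
- #3 (178/9 per unit): all 9 → value 178, running total 178.00
- #2 (104/23 per unit): all 23 → value 104, running total 282.00
- #1 (98/30 per unit): all 30 → value 98, running total 380.00
- #4 (80/29 per unit): 28 of 29 → value 28×80/29 = 77.2414, running total 457.24
Total 457.24.

457.24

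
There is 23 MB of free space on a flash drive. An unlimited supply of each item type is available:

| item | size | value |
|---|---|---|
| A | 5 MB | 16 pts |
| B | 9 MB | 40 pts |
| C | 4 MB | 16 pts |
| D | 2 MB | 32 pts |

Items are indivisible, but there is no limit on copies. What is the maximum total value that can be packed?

352 pts

Best value-per-unit is D at 32/2, and filling with it alone uses size 11×2=22. No mix of the others beats 11×32 = 352.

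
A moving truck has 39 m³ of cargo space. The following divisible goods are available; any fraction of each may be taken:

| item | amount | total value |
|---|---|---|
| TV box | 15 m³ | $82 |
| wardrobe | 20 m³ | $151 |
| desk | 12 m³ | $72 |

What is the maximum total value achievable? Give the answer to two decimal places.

Take in order of value per unit:
- wardrobe (151/20 per unit): all 20 → value 151, running total 151.00
- desk (72/12 per unit): all 12 → value 72, running total 223.00
- TV box (82/15 per unit): 7 of 15 → value 7×82/15 = 38.2667, running total 261.27
Total 261.27.

261.27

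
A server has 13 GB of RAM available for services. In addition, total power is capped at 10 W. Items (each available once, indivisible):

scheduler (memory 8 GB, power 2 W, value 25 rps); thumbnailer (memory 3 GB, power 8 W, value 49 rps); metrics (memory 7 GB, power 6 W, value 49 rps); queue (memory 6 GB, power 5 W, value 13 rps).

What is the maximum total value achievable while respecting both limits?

Feasible sets respecting both limits:
- scheduler+thumbnailer: memory 11, power 10, value 74
- thumbnailer: memory 3, power 8, value 49
- metrics: memory 7, power 6, value 49
- scheduler: memory 8, power 2, value 25
Best: 74 rps.

74 rps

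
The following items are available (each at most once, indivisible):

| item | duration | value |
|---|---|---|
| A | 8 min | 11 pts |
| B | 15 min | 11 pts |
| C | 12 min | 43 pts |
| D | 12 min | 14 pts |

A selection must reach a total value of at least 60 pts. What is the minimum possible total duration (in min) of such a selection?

32

Subsets with value ≥ 60, sorted by total duration:
- A+C+D: duration 32, value 68
- A+B+C: duration 35, value 65
- B+C+D: duration 39, value 68
Minimum duration: 32 min.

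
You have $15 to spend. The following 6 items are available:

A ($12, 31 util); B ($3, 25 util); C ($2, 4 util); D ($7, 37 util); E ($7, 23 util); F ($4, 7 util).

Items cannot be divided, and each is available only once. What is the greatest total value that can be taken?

69 util

Check high-value combinations within $15:
- B+D+F: cost 3+7+4=14, value 25+37+7=69
- B+C+D: cost 3+2+7=12, value 25+4+37=66
- B+D: cost 3+7=10, value 25+37=62
Best: 69 util.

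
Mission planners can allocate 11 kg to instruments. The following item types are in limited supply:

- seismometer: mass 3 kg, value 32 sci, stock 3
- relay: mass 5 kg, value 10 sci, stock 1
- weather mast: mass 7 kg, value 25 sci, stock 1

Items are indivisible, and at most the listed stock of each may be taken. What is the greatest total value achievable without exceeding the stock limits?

96 sci

Top feasible selections:
- 3×seismometer: mass 9, value 96
- 2×seismometer + 1×relay: mass 11, value 74
- 2×seismometer: mass 6, value 64
Best: 96 sci.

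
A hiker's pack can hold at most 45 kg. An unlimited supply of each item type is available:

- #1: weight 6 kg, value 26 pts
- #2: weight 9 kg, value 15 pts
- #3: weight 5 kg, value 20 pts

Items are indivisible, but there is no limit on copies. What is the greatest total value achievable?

Best value-per-unit is #1 at 26/6; filling with it alone gives 7×26 = 182.
Optimal mix: 5×#1 + 3×#3 → weight 45, value 190.

190 pts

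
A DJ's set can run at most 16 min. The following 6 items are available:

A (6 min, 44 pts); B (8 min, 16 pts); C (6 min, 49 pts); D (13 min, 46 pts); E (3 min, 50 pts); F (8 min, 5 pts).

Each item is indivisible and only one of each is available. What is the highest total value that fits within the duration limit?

Check high-value combinations within 16 min:
- A+C+E: duration 6+6+3=15, value 44+49+50=143
- C+E: duration 6+3=9, value 49+50=99
- D+E: duration 13+3=16, value 46+50=96
- A+E: duration 6+3=9, value 44+50=94
- A+C: duration 6+6=12, value 44+49=93
Best: 143 pts.

143 pts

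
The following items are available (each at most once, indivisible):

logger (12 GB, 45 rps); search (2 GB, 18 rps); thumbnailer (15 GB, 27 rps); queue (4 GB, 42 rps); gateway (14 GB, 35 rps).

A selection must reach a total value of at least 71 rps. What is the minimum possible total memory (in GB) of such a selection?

16

Subsets with value ≥ 71, sorted by total memory:
- logger+queue: memory 16, value 87
- logger+search+queue: memory 18, value 105
- queue+gateway: memory 18, value 77
Minimum memory: 16 GB.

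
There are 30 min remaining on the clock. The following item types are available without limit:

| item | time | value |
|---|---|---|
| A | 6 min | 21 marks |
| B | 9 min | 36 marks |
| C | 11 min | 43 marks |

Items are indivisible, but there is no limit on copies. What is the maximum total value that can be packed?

Best value-per-unit is B at 36/9; filling with it alone gives 3×36 = 108.
Optimal mix: 2×B + 1×C → time 29, value 115.

115 marks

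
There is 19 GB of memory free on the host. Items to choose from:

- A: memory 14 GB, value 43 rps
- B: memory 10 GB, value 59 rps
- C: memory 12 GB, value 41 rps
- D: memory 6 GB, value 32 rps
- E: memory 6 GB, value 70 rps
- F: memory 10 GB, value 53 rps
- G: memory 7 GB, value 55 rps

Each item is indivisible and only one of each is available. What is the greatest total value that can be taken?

157 rps

This is a 0/1 knapsack; check combinations near the capacity.
- D+E+G: memory 6+6+7=19, value 32+70+55=157
- B+E: memory 10+6=16, value 59+70=129
- E+G: memory 6+7=13, value 70+55=125
- E+F: memory 6+10=16, value 70+53=123
- B+G: memory 10+7=17, value 59+55=114
Best: 157 rps.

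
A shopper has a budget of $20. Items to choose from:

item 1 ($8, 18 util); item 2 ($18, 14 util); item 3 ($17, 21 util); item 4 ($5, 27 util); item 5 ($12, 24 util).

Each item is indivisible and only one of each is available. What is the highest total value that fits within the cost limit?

51 util

Check high-value combinations within $20:
- item 4+item 5: cost 5+12=17, value 27+24=51
- item 1+item 4: cost 8+5=13, value 18+27=45
- item 1+item 5: cost 8+12=20, value 18+24=42
Best: 51 util.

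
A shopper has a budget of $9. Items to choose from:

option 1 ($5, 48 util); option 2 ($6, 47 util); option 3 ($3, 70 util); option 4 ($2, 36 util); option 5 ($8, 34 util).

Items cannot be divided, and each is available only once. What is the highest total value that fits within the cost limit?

Check high-value combinations within $9:
- option 1+option 3: cost 5+3=8, value 48+70=118
- option 2+option 3: cost 6+3=9, value 47+70=117
- option 3+option 4: cost 3+2=5, value 70+36=106
Best: 118 util.

118 util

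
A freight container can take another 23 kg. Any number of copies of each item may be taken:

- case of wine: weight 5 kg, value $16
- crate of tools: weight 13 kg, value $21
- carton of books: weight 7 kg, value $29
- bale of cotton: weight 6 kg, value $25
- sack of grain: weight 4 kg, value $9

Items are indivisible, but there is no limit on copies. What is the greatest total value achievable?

Best value-per-unit is bale of cotton at 25/6; filling with it alone gives 3×25 = 75.
Optimal mix: 1×case of wine + 3×bale of cotton → weight 23, value 91.

$91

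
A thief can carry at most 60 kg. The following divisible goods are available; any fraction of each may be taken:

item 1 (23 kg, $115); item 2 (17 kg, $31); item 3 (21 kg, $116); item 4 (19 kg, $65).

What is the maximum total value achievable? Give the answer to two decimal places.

Take in order of value per unit:
- item 3 (116/21 per unit): all 21 → value 116, running total 116.00
- item 1 (115/23 per unit): all 23 → value 115, running total 231.00
- item 4 (65/19 per unit): 16 of 19 → value 16×65/19 = 54.7368, running total 285.74
Total 285.74.

285.74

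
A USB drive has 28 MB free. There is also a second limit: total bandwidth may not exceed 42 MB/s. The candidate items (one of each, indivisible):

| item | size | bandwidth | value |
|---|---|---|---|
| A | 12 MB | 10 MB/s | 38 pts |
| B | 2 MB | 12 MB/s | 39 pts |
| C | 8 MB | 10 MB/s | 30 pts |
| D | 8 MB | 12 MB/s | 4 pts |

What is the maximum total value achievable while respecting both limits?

107 pts

Feasible sets respecting both limits:
- A+B+C: size 22, bandwidth 32, value 107
- A+B+D: size 22, bandwidth 34, value 81
- A+B: size 14, bandwidth 22, value 77
Best: 107 pts.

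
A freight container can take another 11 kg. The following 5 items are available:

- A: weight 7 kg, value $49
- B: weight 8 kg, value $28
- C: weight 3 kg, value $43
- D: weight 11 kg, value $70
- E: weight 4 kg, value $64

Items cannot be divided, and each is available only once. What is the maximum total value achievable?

$113

Check high-value combinations within 11 kg:
- A+E: weight 7+4=11, value 49+64=113
- C+E: weight 3+4=7, value 43+64=107
- A+C: weight 7+3=10, value 49+43=92
Best: $113.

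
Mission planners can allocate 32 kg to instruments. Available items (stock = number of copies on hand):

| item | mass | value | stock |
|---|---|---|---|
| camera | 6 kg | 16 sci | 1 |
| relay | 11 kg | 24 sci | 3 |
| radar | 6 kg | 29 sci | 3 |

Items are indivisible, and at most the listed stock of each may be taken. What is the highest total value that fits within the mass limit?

Best selections within mass 32 and stock limits:
- 1×relay + 3×radar: mass 29, value 111
- 1×camera + 3×radar: mass 24, value 103
Best: 111 sci.

111 sci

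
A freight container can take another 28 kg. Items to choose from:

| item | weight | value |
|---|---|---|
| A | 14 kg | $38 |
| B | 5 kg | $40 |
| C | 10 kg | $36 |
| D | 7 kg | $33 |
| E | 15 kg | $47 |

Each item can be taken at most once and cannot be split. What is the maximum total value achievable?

$120

Check high-value combinations within 28 kg:
- B+D+E: weight 5+7+15=27, value 40+33+47=120
- A+B+D: weight 14+5+7=26, value 38+40+33=111
- B+C+D: weight 5+10+7=22, value 40+36+33=109
Best: $120.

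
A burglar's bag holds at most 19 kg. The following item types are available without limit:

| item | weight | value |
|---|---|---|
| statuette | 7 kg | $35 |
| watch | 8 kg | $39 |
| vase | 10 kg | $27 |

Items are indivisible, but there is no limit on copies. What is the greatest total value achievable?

$78

Best value-per-unit is statuette at 35/7; filling with it alone gives 2×35 = 70.
Optimal mix: 2×watch → weight 16, value 78.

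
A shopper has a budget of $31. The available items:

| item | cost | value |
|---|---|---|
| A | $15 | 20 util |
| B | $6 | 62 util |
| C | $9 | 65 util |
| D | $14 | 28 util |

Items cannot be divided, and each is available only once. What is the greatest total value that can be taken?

Check high-value combinations within $31:
- B+C+D: cost 6+9+14=29, value 62+65+28=155
- A+B+C: cost 15+6+9=30, value 20+62+65=147
- B+C: cost 6+9=15, value 62+65=127
Best: 155 util.

155 util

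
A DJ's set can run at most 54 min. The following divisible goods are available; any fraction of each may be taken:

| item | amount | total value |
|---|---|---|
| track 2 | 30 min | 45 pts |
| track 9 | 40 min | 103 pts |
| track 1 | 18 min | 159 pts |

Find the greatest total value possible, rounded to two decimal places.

Take in order of value per unit:
- track 1 (159/18 per unit): all 18 → value 159, running total 159.00
- track 9 (103/40 per unit): 36 of 40 → value 36×103/40 = 92.7000, running total 251.70
Total 251.70.

251.70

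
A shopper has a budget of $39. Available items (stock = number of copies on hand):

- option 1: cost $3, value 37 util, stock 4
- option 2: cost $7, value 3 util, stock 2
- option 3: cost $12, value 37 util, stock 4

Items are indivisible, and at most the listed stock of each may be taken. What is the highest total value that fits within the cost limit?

Best selections within cost 39 and stock limits:
- 4×option 1 + 2×option 3: cost 36, value 222
- 4×option 1 + 2×option 2 + 1×option 3: cost 38, value 191
- 4×option 1 + 1×option 2 + 1×option 3: cost 31, value 188
- 4×option 1 + 1×option 3: cost 24, value 185
Best: 222 util.

222 util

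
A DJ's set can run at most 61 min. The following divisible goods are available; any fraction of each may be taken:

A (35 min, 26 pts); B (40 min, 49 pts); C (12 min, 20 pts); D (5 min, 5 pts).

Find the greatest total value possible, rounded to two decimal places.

76.97

Take in order of value per unit:
- C (20/12 per unit): all 12 → value 20, running total 20.00
- B (49/40 per unit): all 40 → value 49, running total 69.00
- D (5/5 per unit): all 5 → value 5, running total 74.00
- A (26/35 per unit): 4 of 35 → value 4×26/35 = 2.9714, running total 76.97
Total 76.97.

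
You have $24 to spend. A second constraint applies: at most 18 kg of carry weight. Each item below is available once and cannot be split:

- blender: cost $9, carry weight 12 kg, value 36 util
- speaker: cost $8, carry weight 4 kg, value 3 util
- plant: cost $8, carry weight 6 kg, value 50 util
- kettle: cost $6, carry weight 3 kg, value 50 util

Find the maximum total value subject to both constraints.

Feasible sets respecting both limits:
- speaker+plant+kettle: cost 22, carry weight 13, value 103
- plant+kettle: cost 14, carry weight 9, value 100
- blender+plant: cost 17, carry weight 18, value 86
- blender+kettle: cost 15, carry weight 15, value 86
Best: 103 util.

103 util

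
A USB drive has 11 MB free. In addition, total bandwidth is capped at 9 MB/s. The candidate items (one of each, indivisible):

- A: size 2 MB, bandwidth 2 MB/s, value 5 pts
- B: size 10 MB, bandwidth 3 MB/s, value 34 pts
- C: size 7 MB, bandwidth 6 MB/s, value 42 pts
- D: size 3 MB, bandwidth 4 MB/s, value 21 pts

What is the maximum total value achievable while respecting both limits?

47 pts

Feasible sets respecting both limits:
- A+C: size 9, bandwidth 8, value 47
- C: size 7, bandwidth 6, value 42
- B: size 10, bandwidth 3, value 34
- A+D: size 5, bandwidth 6, value 26
Best: 47 pts.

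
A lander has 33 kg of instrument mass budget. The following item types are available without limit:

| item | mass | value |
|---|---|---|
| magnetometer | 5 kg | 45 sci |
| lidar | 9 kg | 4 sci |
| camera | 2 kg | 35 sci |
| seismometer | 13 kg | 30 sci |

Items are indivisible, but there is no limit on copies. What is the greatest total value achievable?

Best value-per-unit is camera at 35/2, and filling with it alone uses mass 16×2=32. No mix of the others beats 16×35 = 560.

560 sci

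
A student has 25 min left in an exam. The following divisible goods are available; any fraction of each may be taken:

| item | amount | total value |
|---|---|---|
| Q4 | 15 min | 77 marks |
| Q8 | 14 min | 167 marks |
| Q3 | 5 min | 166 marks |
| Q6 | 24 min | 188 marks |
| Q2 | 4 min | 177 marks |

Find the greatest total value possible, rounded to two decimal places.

Take in order of value per unit:
- Q2 (177/4 per unit): all 4 → value 177, running total 177.00
- Q3 (166/5 per unit): all 5 → value 166, running total 343.00
- Q8 (167/14 per unit): all 14 → value 167, running total 510.00
- Q6 (188/24 per unit): 2 of 24 → value 2×188/24 = 15.6667, running total 525.67
Total 525.67.

525.67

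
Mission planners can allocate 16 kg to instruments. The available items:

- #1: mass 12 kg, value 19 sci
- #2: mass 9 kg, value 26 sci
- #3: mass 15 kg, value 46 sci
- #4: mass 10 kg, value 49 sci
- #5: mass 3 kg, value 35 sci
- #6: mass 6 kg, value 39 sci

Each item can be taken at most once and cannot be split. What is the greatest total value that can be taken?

88 sci

Check high-value combinations within 16 kg:
- #4+#6: mass 10+6=16, value 49+39=88
- #4+#5: mass 10+3=13, value 49+35=84
- #5+#6: mass 3+6=9, value 35+39=74
- #2+#6: mass 9+6=15, value 26+39=65
Best: 88 sci.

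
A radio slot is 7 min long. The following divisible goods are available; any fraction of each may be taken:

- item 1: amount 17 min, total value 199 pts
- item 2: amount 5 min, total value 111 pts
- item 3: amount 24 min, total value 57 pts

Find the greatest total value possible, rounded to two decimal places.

134.41

Take in order of value per unit:
- item 2 (111/5 per unit): all 5 → value 111, running total 111.00
- item 1 (199/17 per unit): 2 of 17 → value 2×199/17 = 23.4118, running total 134.41
Total 134.41.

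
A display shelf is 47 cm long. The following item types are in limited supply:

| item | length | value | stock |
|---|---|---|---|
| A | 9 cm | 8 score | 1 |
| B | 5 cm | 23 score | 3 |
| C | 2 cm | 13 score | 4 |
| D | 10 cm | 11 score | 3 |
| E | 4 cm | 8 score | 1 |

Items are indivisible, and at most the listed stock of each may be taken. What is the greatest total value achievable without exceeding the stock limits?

151 score

Best selections within length 47 and stock limits:
- 3×B + 4×C + 2×D + 1×E: length 47, value 151
- 1×A + 3×B + 4×C + 1×D + 1×E: length 46, value 148
Best: 151 score.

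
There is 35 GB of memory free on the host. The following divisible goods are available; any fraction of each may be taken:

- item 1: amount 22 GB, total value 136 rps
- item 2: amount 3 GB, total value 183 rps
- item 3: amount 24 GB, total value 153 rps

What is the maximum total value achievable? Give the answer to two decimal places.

385.45

Take in order of value per unit:
- item 2 (183/3 per unit): all 3 → value 183, running total 183.00
- item 3 (153/24 per unit): all 24 → value 153, running total 336.00
- item 1 (136/22 per unit): 8 of 22 → value 8×136/22 = 49.4545, running total 385.45
Total 385.45.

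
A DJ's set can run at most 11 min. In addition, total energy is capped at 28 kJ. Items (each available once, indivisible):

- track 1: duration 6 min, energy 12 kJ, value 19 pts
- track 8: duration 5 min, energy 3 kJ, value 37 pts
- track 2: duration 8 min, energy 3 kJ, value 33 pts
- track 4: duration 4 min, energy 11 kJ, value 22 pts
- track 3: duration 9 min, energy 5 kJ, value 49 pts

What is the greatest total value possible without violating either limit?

Feasible sets respecting both limits:
- track 8+track 4: duration 9, energy 14, value 59
- track 1+track 8: duration 11, energy 15, value 56
- track 3: duration 9, energy 5, value 49
Best: 59 pts.

59 pts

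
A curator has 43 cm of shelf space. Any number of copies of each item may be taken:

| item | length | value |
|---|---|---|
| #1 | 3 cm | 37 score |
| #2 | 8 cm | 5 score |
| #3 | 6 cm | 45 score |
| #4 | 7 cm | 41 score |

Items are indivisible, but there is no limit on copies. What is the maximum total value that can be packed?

518 score

Best value-per-unit is #1 at 37/3, and filling with it alone uses length 14×3=42. No mix of the others beats 14×37 = 518.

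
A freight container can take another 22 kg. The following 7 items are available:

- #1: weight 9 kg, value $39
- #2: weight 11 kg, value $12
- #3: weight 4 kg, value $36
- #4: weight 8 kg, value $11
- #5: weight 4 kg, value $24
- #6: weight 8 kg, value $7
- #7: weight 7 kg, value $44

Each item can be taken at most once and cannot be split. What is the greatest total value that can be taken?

Check high-value combinations within 22 kg:
- #1+#3+#7: weight 9+4+7=20, value 39+36+44=119
- #1+#5+#7: weight 9+4+7=20, value 39+24+44=107
- #3+#5+#7: weight 4+4+7=15, value 36+24+44=104
Best: $119.

$119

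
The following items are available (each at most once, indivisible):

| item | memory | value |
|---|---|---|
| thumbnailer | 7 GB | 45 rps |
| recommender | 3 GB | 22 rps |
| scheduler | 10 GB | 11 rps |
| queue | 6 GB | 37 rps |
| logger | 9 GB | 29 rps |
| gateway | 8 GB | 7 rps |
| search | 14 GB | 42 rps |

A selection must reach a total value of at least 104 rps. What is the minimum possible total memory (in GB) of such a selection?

16

Subsets with value ≥ 104, sorted by total memory:
- thumbnailer+recommender+queue: memory 16, value 104
- thumbnailer+queue+logger: memory 22, value 111
Minimum memory: 16 GB.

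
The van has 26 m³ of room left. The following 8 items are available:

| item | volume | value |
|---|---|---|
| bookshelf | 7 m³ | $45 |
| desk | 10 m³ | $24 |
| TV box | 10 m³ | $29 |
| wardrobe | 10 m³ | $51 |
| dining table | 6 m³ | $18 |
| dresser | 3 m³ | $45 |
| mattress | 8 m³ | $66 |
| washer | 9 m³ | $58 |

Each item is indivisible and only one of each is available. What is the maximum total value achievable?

Check high-value combinations within 26 m³:
- dining table+dresser+mattress+washer: volume 6+3+8+9=26, value 18+45+66+58=187
- bookshelf+dining table+dresser+mattress: volume 7+6+3+8=24, value 45+18+45+66=174
- dresser+mattress+washer: volume 3+8+9=20, value 45+66+58=169
- bookshelf+mattress+washer: volume 7+8+9=24, value 45+66+58=169
Best: $187.

$187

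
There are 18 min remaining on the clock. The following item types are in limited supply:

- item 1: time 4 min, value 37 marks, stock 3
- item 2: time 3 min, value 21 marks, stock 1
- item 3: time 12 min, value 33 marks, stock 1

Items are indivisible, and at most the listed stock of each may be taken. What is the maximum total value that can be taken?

Best selections within time 18 and stock limits:
- 3×item 1 + 1×item 2: time 15, value 132
- 3×item 1: time 12, value 111
Best: 132 marks.

132 marks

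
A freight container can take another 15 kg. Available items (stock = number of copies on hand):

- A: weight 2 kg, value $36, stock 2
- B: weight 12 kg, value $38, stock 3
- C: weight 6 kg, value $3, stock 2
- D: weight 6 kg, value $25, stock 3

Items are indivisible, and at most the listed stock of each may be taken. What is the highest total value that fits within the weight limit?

Best selections within weight 15 and stock limits:
- 2×A + 1×D: weight 10, value 97
- 1×A + 2×D: weight 14, value 86
- 2×A + 1×C: weight 10, value 75
Best: $97.

$97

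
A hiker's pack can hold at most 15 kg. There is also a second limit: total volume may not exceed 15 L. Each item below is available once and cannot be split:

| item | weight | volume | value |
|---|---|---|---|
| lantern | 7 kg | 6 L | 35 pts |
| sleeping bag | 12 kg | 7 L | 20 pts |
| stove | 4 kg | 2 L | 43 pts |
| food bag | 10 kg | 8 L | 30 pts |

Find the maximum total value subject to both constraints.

78 pts

Feasible sets respecting both limits:
- lantern+stove: weight 11, volume 8, value 78
- stove+food bag: weight 14, volume 10, value 73
- stove: weight 4, volume 2, value 43
- lantern: weight 7, volume 6, value 35
Best: 78 pts.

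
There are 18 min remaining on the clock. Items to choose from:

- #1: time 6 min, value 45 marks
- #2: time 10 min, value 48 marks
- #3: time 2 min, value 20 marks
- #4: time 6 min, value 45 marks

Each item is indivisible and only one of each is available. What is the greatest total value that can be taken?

113 marks

This is a 0/1 knapsack; check combinations near the capacity.
- #1+#2+#3: time 6+10+2=18, value 45+48+20=113
- #2+#3+#4: time 10+2+6=18, value 48+20+45=113
- #1+#3+#4: time 6+2+6=14, value 45+20+45=110
Best: 113 marks.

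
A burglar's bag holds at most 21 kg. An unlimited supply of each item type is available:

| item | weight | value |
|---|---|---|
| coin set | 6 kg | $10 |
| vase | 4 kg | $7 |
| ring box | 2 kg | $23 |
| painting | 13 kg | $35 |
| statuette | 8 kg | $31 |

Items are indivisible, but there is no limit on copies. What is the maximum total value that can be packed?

Best value-per-unit is ring box at 23/2, and filling with it alone uses weight 10×2=20. No mix of the others beats 10×23 = 230.

$230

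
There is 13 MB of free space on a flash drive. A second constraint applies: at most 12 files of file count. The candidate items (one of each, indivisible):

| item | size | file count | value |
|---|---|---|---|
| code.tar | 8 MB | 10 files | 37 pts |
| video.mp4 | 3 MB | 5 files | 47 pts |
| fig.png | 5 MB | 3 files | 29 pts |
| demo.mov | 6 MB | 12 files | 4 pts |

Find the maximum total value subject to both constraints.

Feasible sets respecting both limits:
- video.mp4+fig.png: size 8, file count 8, value 76
- video.mp4: size 3, file count 5, value 47
- code.tar: size 8, file count 10, value 37
Best: 76 pts.

76 pts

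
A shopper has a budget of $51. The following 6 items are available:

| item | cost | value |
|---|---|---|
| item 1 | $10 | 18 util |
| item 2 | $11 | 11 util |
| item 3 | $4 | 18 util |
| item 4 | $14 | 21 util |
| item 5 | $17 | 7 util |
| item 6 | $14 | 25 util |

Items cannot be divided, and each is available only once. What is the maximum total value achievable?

Check high-value combinations within $51:
- item 1+item 3+item 4+item 6: cost 10+4+14+14=42, value 18+18+21+25=82
- item 2+item 3+item 4+item 6: cost 11+4+14+14=43, value 11+18+21+25=75
- item 1+item 2+item 4+item 6: cost 10+11+14+14=49, value 18+11+21+25=75
- item 1+item 2+item 3+item 6: cost 10+11+4+14=39, value 18+11+18+25=72
- item 3+item 4+item 5+item 6: cost 4+14+17+14=49, value 18+21+7+25=71
Best: 82 util.

82 util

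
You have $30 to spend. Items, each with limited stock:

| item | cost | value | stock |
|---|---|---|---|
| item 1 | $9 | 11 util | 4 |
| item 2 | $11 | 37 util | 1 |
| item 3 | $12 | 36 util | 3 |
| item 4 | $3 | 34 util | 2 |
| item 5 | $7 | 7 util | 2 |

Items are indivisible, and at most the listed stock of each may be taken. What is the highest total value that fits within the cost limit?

Top feasible selections:
- 1×item 2 + 1×item 3 + 2×item 4: cost 29, value 141
- 2×item 3 + 2×item 4: cost 30, value 140
Best: 141 util.

141 util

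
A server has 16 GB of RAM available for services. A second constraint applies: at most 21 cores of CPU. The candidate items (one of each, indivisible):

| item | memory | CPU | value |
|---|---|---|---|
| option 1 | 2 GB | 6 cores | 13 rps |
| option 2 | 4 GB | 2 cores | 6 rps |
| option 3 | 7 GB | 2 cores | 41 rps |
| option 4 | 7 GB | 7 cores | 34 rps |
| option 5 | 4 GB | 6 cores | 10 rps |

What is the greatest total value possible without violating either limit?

88 rps

Feasible sets respecting both limits:
- option 1+option 3+option 4: memory 16, CPU 15, value 88
- option 3+option 4: memory 14, CPU 9, value 75
- option 1+option 3+option 5: memory 13, CPU 14, value 64
Best: 88 rps.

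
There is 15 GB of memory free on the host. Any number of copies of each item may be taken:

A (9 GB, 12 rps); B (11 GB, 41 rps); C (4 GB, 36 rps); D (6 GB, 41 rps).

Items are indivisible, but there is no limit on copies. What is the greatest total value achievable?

Best value-per-unit is C at 36/4; filling with it alone gives 3×36 = 108.
Optimal mix: 2×C + 1×D → memory 14, value 113.

113 rps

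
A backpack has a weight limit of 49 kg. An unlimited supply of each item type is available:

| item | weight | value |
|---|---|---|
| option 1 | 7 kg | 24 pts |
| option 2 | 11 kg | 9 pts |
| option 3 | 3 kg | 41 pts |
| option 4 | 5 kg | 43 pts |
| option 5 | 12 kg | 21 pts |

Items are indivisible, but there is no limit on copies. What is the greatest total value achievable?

Best value-per-unit is option 3 at 41/3, and filling with it alone uses weight 16×3=48. No mix of the others beats 16×41 = 656.

656 pts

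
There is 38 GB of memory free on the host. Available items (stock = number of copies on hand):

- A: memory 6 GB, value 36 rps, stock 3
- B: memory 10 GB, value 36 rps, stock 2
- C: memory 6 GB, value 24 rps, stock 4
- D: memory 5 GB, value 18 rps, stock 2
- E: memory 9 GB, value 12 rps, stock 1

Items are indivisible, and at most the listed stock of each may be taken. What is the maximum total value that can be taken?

Best selections within memory 38 and stock limits:
- 3×A + 3×C: memory 36, value 180
- 3×A + 1×B + 2×D: memory 38, value 180
- 3×A + 2×B: memory 38, value 180
- 3×A + 2×C + 1×D: memory 35, value 174
Best: 180 rps.

180 rps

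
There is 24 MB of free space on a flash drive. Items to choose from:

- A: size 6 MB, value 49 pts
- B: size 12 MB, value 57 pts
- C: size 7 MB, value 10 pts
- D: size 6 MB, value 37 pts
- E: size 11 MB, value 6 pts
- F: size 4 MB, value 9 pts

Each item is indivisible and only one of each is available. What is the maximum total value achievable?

143 pts

This is a 0/1 knapsack; check combinations near the capacity.
- A+B+D: size 6+12+6=24, value 49+57+37=143
- A+B+F: size 6+12+4=22, value 49+57+9=115
- A+B: size 6+12=18, value 49+57=106
Best: 143 pts.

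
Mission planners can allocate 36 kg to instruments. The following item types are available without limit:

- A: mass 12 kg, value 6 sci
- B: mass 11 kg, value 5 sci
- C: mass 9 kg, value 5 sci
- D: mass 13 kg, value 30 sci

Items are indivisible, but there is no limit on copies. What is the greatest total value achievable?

Best value-per-unit is D at 30/13; filling with it alone gives 2×30 = 60.
Optimal mix: 1×C + 2×D → mass 35, value 65.

65 sci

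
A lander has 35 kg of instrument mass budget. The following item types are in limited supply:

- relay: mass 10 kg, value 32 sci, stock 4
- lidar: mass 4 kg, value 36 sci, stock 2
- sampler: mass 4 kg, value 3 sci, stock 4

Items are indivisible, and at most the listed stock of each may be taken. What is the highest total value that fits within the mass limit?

Top feasible selections:
- 2×relay + 2×lidar + 1×sampler: mass 32, value 139
- 2×relay + 2×lidar: mass 28, value 136
- 3×relay + 1×lidar: mass 34, value 132
Best: 139 sci.

139 sci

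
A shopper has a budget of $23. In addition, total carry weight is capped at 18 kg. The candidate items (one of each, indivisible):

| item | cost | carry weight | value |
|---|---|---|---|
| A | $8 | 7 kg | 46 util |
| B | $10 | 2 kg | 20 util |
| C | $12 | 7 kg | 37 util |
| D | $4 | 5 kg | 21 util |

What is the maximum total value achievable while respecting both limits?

87 util

Feasible sets respecting both limits:
- A+B+D: cost 22, carry weight 14, value 87
- A+C: cost 20, carry weight 14, value 83
- A+D: cost 12, carry weight 12, value 67
Best: 87 util.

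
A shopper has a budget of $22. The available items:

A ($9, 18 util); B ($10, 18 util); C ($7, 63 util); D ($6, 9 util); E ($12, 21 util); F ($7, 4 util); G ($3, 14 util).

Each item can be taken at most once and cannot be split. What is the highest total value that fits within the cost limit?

Check high-value combinations within $22:
- C+E+G: cost 7+12+3=22, value 63+21+14=98
- A+C+G: cost 9+7+3=19, value 18+63+14=95
- B+C+G: cost 10+7+3=20, value 18+63+14=95
Best: 98 util.

98 util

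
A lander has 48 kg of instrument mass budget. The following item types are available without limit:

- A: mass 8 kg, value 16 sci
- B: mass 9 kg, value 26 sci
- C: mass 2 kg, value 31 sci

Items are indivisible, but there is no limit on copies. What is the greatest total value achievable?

Best value-per-unit is C at 31/2, and filling with it alone uses mass 24×2=48. No mix of the others beats 24×31 = 744.

744 sci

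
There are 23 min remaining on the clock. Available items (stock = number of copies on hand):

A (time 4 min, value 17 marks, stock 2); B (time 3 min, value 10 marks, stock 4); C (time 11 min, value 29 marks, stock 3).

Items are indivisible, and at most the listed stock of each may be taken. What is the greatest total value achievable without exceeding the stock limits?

74 marks

Top feasible selections:
- 2×A + 4×B: time 20, value 74
- 2×A + 1×B + 1×C: time 22, value 73
- 4×B + 1×C: time 23, value 69
- 1×A + 2×B + 1×C: time 21, value 66
Best: 74 marks.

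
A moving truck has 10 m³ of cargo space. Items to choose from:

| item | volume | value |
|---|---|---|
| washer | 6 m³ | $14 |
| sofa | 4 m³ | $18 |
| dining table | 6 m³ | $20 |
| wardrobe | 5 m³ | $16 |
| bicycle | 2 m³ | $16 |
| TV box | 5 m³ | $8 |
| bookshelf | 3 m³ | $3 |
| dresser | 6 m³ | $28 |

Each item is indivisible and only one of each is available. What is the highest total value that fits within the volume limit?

Check high-value combinations within 10 m³:
- sofa+dresser: volume 4+6=10, value 18+28=46
- bicycle+dresser: volume 2+6=8, value 16+28=44
- sofa+dining table: volume 4+6=10, value 18+20=38
Best: $46.

$46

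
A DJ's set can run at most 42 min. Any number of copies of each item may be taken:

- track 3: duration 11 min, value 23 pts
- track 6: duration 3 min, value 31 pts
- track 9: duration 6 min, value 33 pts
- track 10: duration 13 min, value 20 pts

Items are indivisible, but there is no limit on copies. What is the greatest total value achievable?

434 pts

Best value-per-unit is track 6 at 31/3, and filling with it alone uses duration 14×3=42. No mix of the others beats 14×31 = 434.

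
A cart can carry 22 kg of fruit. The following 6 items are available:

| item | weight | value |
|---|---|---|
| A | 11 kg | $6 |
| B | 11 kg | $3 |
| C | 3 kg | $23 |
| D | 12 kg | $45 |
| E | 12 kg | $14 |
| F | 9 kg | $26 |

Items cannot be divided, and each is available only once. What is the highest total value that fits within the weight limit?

$71

Check high-value combinations within 22 kg:
- D+F: weight 12+9=21, value 45+26=71
- C+D: weight 3+12=15, value 23+45=68
- C+F: weight 3+9=12, value 23+26=49
Best: $71.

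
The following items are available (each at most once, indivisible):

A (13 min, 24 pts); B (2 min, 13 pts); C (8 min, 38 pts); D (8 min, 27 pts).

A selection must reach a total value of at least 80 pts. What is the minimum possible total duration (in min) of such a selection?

29

Subsets with value ≥ 80, sorted by total duration:
- A+C+D: duration 29, value 89
- A+B+C+D: duration 31, value 102
Minimum duration: 29 min.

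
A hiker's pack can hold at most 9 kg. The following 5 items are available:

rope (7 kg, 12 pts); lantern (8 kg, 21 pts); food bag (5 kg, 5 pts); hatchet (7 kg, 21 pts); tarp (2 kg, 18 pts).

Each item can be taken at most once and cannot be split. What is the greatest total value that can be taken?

39 pts

Check high-value combinations within 9 kg:
- hatchet+tarp: weight 7+2=9, value 21+18=39
- rope+tarp: weight 7+2=9, value 12+18=30
- food bag+tarp: weight 5+2=7, value 5+18=23
- hatchet: weight 7, value 21
Best: 39 pts.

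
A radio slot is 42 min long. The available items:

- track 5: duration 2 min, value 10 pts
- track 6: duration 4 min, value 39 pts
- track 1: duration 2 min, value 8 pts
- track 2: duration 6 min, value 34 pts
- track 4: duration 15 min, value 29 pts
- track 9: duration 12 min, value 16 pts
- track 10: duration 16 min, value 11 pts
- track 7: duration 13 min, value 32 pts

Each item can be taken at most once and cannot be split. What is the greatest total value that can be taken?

Check high-value combinations within 42 min:
- track 5+track 6+track 1+track 2+track 4+track 7: duration 2+4+2+6+15+13=42, value 10+39+8+34+29+32=152
- track 5+track 6+track 2+track 4+track 7: duration 2+4+6+15+13=40, value 10+39+34+29+32=144
- track 6+track 1+track 2+track 4+track 7: duration 4+2+6+15+13=40, value 39+8+34+29+32=142
Best: 152 pts.

152 pts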